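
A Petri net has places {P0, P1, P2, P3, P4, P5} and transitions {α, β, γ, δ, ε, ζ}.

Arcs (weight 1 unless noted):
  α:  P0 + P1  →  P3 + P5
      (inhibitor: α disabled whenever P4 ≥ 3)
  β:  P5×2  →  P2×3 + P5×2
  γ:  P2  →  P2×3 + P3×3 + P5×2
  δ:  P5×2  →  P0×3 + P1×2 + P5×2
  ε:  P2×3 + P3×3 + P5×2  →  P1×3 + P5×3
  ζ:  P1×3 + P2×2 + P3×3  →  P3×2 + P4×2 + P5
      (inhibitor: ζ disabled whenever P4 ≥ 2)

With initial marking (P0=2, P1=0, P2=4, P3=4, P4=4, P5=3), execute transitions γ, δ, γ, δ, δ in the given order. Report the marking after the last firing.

step 1: fire γ:  (P0=2, P1=0, P2=4, P3=4, P4=4, P5=3) → (P0=2, P1=0, P2=6, P3=7, P4=4, P5=5)
step 2: fire δ:  (P0=2, P1=0, P2=6, P3=7, P4=4, P5=5) → (P0=5, P1=2, P2=6, P3=7, P4=4, P5=5)
step 3: fire γ:  (P0=5, P1=2, P2=6, P3=7, P4=4, P5=5) → (P0=5, P1=2, P2=8, P3=10, P4=4, P5=7)
step 4: fire δ:  (P0=5, P1=2, P2=8, P3=10, P4=4, P5=7) → (P0=8, P1=4, P2=8, P3=10, P4=4, P5=7)
step 5: fire δ:  (P0=8, P1=4, P2=8, P3=10, P4=4, P5=7) → (P0=11, P1=6, P2=8, P3=10, P4=4, P5=7)

(P0=11, P1=6, P2=8, P3=10, P4=4, P5=7)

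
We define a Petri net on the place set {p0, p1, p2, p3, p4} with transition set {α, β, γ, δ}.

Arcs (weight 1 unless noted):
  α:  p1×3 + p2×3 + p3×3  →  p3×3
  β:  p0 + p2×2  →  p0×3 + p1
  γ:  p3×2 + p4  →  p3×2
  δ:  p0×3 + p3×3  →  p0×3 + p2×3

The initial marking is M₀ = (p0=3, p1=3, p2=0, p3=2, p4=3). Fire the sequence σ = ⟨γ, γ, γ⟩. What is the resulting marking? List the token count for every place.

(p0=3, p1=3, p2=0, p3=2, p4=0)

step 1: fire γ:  (p0=3, p1=3, p2=0, p3=2, p4=3) → (p0=3, p1=3, p2=0, p3=2, p4=2)
step 2: fire γ:  (p0=3, p1=3, p2=0, p3=2, p4=2) → (p0=3, p1=3, p2=0, p3=2, p4=1)
step 3: fire γ:  (p0=3, p1=3, p2=0, p3=2, p4=1) → (p0=3, p1=3, p2=0, p3=2, p4=0)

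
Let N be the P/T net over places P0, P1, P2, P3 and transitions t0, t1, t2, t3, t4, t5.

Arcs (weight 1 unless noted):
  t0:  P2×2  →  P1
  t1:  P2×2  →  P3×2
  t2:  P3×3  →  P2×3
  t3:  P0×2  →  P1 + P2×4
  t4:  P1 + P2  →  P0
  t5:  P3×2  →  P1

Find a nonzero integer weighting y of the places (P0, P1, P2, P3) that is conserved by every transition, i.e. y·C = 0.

y = (P0:3, P1:2, P2:1, P3:1)

Incidence matrix C (rows=places, cols=transitions):
       t0   t1   t2   t3   t4   t5
   P0   0    0    0   -2    1    0
   P1   1    0    0    1   -1    1
   P2  -2   -2    3    4   -1    0
   P3   0    2   -3    0    0   -2

Candidate y = [3, 2, 1, 1]; check y·C column-wise:
  col t0: 3·0 + 2·1 + 1·-2 + 1·0 = 0
  col t1: 3·0 + 2·0 + 1·-2 + 1·2 = 0
  col t2: 3·0 + 2·0 + 1·3 + 1·-3 = 0
  col t3: 3·-2 + 2·1 + 1·4 + 1·0 = 0
  col t4: 3·1 + 2·-1 + 1·-1 + 1·0 = 0
  col t5: 3·0 + 2·1 + 1·0 + 1·-2 = 0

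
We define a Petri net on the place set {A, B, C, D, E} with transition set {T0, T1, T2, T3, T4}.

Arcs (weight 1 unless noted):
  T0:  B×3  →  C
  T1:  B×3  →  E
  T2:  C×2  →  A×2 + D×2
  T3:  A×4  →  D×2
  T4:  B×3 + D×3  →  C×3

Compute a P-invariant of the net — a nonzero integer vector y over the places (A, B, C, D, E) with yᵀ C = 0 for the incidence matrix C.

Incidence matrix C (rows=places, cols=transitions):
       T0   T1   T2   T3   T4
    A   0    0    2   -4    0
    B  -3   -3    0    0   -3
    C   1    0   -2    0    3
    D   0    0    2    2   -3
    E   0    1    0    0    0

Candidate y = [1, 1, 3, 2, 3]; check y·C column-wise:
  col T0: 1·0 + 1·-3 + 3·1 + 2·0 + 3·0 = 0
  col T1: 1·0 + 1·-3 + 3·0 + 2·0 + 3·1 = 0
  col T2: 1·2 + 1·0 + 3·-2 + 2·2 + 3·0 = 0
  col T3: 1·-4 + 1·0 + 3·0 + 2·2 + 3·0 = 0
  col T4: 1·0 + 1·-3 + 3·3 + 2·-3 + 3·0 = 0

y = (A:1, B:1, C:3, D:2, E:3)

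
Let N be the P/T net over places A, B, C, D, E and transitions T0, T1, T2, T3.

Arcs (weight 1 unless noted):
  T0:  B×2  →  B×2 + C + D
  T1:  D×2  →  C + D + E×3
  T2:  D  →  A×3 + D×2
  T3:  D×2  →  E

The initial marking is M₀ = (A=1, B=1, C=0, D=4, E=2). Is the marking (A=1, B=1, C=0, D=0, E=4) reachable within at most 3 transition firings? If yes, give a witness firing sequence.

YES — reachable via ⟨T3, T3⟩ (2 firings)

step 1: fire T3:  (A=1, B=1, C=0, D=4, E=2) → (A=1, B=1, C=0, D=2, E=3)
step 2: fire T3:  (A=1, B=1, C=0, D=2, E=3) → (A=1, B=1, C=0, D=0, E=4)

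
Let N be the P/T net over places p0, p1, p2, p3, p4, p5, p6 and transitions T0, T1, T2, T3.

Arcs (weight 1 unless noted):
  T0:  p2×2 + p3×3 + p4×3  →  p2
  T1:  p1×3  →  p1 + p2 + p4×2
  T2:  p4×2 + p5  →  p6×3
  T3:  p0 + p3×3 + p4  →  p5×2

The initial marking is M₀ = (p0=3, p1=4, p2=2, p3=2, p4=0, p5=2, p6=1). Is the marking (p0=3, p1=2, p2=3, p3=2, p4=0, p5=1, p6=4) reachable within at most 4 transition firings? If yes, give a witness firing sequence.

step 1: fire T1:  (p0=3, p1=4, p2=2, p3=2, p4=0, p5=2, p6=1) → (p0=3, p1=2, p2=3, p3=2, p4=2, p5=2, p6=1)
step 2: fire T2:  (p0=3, p1=2, p2=3, p3=2, p4=2, p5=2, p6=1) → (p0=3, p1=2, p2=3, p3=2, p4=0, p5=1, p6=4)

YES — reachable via ⟨T1, T2⟩ (2 firings)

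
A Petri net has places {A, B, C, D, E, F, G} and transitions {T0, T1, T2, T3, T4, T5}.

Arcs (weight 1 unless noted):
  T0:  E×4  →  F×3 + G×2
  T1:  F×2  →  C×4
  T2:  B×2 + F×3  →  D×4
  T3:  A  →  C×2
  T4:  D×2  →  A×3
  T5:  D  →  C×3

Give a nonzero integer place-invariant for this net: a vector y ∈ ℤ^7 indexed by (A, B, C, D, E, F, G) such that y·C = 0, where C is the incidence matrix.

y = (A:4, B:6, C:2, D:6, E:3, F:4, G:0)

Incidence matrix C (rows=places, cols=transitions):
       T0   T1   T2   T3   T4   T5
    A   0    0    0   -1    3    0
    B   0    0   -2    0    0    0
    C   0    4    0    2    0    3
    D   0    0    4    0   -2   -1
    E  -4    0    0    0    0    0
    F   3   -2   -3    0    0    0
    G   2    0    0    0    0    0

Candidate y = [4, 6, 2, 6, 3, 4, 0]; check y·C column-wise:
  col T0: 4·0 + 6·0 + 2·0 + 6·0 + 3·-4 + 4·3 + 0·2 = 0
  col T1: 4·0 + 6·0 + 2·4 + 6·0 + 3·0 + 4·-2 = 0
  col T2: 4·0 + 6·-2 + 2·0 + 6·4 + 3·0 + 4·-3 = 0
  col T3: 4·-1 + 6·0 + 2·2 + 6·0 + 3·0 + 4·0 = 0
  col T4: 4·3 + 6·0 + 2·0 + 6·-2 + 3·0 + 4·0 = 0
  col T5: 4·0 + 6·0 + 2·3 + 6·-1 + 3·0 + 4·0 = 0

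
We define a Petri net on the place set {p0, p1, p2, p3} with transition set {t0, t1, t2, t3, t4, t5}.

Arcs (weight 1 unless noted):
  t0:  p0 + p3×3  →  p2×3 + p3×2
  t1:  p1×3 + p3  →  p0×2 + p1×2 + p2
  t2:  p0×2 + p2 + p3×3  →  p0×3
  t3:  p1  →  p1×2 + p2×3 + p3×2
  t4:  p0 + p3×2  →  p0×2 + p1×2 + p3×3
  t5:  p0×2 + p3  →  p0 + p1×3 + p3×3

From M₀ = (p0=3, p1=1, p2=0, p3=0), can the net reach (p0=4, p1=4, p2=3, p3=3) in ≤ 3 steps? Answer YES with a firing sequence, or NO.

step 1: fire t3:  (p0=3, p1=1, p2=0, p3=0) → (p0=3, p1=2, p2=3, p3=2)
step 2: fire t4:  (p0=3, p1=2, p2=3, p3=2) → (p0=4, p1=4, p2=3, p3=3)

YES — reachable via ⟨t3, t4⟩ (2 firings)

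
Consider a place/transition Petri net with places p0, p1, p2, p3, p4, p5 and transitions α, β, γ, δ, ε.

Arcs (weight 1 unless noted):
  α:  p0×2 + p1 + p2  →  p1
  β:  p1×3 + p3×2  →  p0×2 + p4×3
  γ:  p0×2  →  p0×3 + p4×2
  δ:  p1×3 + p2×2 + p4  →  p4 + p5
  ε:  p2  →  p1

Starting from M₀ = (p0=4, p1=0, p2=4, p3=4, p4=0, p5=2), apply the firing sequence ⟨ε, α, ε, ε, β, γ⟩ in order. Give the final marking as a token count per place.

step 1: fire ε:  (p0=4, p1=0, p2=4, p3=4, p4=0, p5=2) → (p0=4, p1=1, p2=3, p3=4, p4=0, p5=2)
step 2: fire α:  (p0=4, p1=1, p2=3, p3=4, p4=0, p5=2) → (p0=2, p1=1, p2=2, p3=4, p4=0, p5=2)
step 3: fire ε:  (p0=2, p1=1, p2=2, p3=4, p4=0, p5=2) → (p0=2, p1=2, p2=1, p3=4, p4=0, p5=2)
step 4: fire ε:  (p0=2, p1=2, p2=1, p3=4, p4=0, p5=2) → (p0=2, p1=3, p2=0, p3=4, p4=0, p5=2)
step 5: fire β:  (p0=2, p1=3, p2=0, p3=4, p4=0, p5=2) → (p0=4, p1=0, p2=0, p3=2, p4=3, p5=2)
step 6: fire γ:  (p0=4, p1=0, p2=0, p3=2, p4=3, p5=2) → (p0=5, p1=0, p2=0, p3=2, p4=5, p5=2)

(p0=5, p1=0, p2=0, p3=2, p4=5, p5=2)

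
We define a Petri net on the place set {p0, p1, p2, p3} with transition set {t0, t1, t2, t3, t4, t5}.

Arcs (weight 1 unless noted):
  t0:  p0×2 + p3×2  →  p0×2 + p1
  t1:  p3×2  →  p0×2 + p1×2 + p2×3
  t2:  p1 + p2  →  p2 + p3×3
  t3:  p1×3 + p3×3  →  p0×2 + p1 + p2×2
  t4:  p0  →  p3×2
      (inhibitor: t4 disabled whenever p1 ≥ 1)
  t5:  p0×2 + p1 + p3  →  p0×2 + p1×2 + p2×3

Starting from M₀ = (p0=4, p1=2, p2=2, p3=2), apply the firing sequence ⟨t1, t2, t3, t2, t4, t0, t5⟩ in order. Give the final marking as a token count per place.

step 1: fire t1:  (p0=4, p1=2, p2=2, p3=2) → (p0=6, p1=4, p2=5, p3=0)
step 2: fire t2:  (p0=6, p1=4, p2=5, p3=0) → (p0=6, p1=3, p2=5, p3=3)
step 3: fire t3:  (p0=6, p1=3, p2=5, p3=3) → (p0=8, p1=1, p2=7, p3=0)
step 4: fire t2:  (p0=8, p1=1, p2=7, p3=0) → (p0=8, p1=0, p2=7, p3=3)
step 5: fire t4:  (p0=8, p1=0, p2=7, p3=3) → (p0=7, p1=0, p2=7, p3=5)
step 6: fire t0:  (p0=7, p1=0, p2=7, p3=5) → (p0=7, p1=1, p2=7, p3=3)
step 7: fire t5:  (p0=7, p1=1, p2=7, p3=3) → (p0=7, p1=2, p2=10, p3=2)

(p0=7, p1=2, p2=10, p3=2)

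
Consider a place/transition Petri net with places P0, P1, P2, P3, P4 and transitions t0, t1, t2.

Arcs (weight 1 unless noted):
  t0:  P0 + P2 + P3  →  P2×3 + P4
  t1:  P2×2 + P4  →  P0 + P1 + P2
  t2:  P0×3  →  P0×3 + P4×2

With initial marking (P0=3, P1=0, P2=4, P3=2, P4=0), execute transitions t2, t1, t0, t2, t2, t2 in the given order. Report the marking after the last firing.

step 1: fire t2:  (P0=3, P1=0, P2=4, P3=2, P4=0) → (P0=3, P1=0, P2=4, P3=2, P4=2)
step 2: fire t1:  (P0=3, P1=0, P2=4, P3=2, P4=2) → (P0=4, P1=1, P2=3, P3=2, P4=1)
step 3: fire t0:  (P0=4, P1=1, P2=3, P3=2, P4=1) → (P0=3, P1=1, P2=5, P3=1, P4=2)
step 4: fire t2:  (P0=3, P1=1, P2=5, P3=1, P4=2) → (P0=3, P1=1, P2=5, P3=1, P4=4)
step 5: fire t2:  (P0=3, P1=1, P2=5, P3=1, P4=4) → (P0=3, P1=1, P2=5, P3=1, P4=6)
step 6: fire t2:  (P0=3, P1=1, P2=5, P3=1, P4=6) → (P0=3, P1=1, P2=5, P3=1, P4=8)

(P0=3, P1=1, P2=5, P3=1, P4=8)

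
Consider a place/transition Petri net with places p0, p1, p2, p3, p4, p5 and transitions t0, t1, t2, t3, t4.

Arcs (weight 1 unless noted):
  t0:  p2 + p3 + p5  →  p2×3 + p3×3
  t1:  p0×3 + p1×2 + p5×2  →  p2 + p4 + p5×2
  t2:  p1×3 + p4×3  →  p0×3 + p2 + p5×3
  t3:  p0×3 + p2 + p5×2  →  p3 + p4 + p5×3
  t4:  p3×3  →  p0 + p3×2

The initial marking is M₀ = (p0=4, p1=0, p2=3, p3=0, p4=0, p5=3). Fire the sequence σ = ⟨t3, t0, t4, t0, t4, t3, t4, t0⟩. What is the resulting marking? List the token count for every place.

(p0=1, p1=0, p2=7, p3=5, p4=2, p5=2)

step 1: fire t3:  (p0=4, p1=0, p2=3, p3=0, p4=0, p5=3) → (p0=1, p1=0, p2=2, p3=1, p4=1, p5=4)
step 2: fire t0:  (p0=1, p1=0, p2=2, p3=1, p4=1, p5=4) → (p0=1, p1=0, p2=4, p3=3, p4=1, p5=3)
step 3: fire t4:  (p0=1, p1=0, p2=4, p3=3, p4=1, p5=3) → (p0=2, p1=0, p2=4, p3=2, p4=1, p5=3)
step 4: fire t0:  (p0=2, p1=0, p2=4, p3=2, p4=1, p5=3) → (p0=2, p1=0, p2=6, p3=4, p4=1, p5=2)
step 5: fire t4:  (p0=2, p1=0, p2=6, p3=4, p4=1, p5=2) → (p0=3, p1=0, p2=6, p3=3, p4=1, p5=2)
step 6: fire t3:  (p0=3, p1=0, p2=6, p3=3, p4=1, p5=2) → (p0=0, p1=0, p2=5, p3=4, p4=2, p5=3)
step 7: fire t4:  (p0=0, p1=0, p2=5, p3=4, p4=2, p5=3) → (p0=1, p1=0, p2=5, p3=3, p4=2, p5=3)
step 8: fire t0:  (p0=1, p1=0, p2=5, p3=3, p4=2, p5=3) → (p0=1, p1=0, p2=7, p3=5, p4=2, p5=2)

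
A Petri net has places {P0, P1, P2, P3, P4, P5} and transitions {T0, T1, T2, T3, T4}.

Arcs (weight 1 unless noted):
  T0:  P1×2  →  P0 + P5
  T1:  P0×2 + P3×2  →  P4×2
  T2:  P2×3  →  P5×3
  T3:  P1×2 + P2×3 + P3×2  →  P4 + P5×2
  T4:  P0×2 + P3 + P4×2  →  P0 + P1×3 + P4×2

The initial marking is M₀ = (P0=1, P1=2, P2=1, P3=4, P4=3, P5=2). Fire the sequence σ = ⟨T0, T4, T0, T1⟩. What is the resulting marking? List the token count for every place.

step 1: fire T0:  (P0=1, P1=2, P2=1, P3=4, P4=3, P5=2) → (P0=2, P1=0, P2=1, P3=4, P4=3, P5=3)
step 2: fire T4:  (P0=2, P1=0, P2=1, P3=4, P4=3, P5=3) → (P0=1, P1=3, P2=1, P3=3, P4=3, P5=3)
step 3: fire T0:  (P0=1, P1=3, P2=1, P3=3, P4=3, P5=3) → (P0=2, P1=1, P2=1, P3=3, P4=3, P5=4)
step 4: fire T1:  (P0=2, P1=1, P2=1, P3=3, P4=3, P5=4) → (P0=0, P1=1, P2=1, P3=1, P4=5, P5=4)

(P0=0, P1=1, P2=1, P3=1, P4=5, P5=4)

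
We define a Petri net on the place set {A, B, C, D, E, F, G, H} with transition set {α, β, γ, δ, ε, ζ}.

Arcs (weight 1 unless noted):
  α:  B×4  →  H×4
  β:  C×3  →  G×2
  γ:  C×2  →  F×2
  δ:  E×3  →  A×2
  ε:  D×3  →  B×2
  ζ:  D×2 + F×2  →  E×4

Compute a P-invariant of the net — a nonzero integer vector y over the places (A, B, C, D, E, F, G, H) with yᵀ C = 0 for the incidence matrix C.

Incidence matrix C (rows=places, cols=transitions):
        α    β    γ    δ    ε    ζ
    A   0    0    0    2    0    0
    B  -4    0    0    0    2    0
    C   0   -3   -2    0    0    0
    D   0    0    0    0   -3   -2
    E   0    0    0   -3    0    4
    F   0    0    2    0    0   -2
    G   0    2    0    0    0    0
    H   4    0    0    0    0    0

Candidate y = [3, 0, 4, 0, 2, 4, 6, 0]; check y·C column-wise:
  col α: 3·0 + 0·-4 + 4·0 + 2·0 + 4·0 + 6·0 + 0·4 = 0
  col β: 3·0 + 4·-3 + 2·0 + 4·0 + 6·2 = 0
  col γ: 3·0 + 4·-2 + 2·0 + 4·2 + 6·0 = 0
  col δ: 3·2 + 4·0 + 2·-3 + 4·0 + 6·0 = 0
  col ε: 3·0 + 0·2 + 4·0 + 0·-3 + 2·0 + 4·0 + 6·0 = 0
  col ζ: 3·0 + 4·0 + 0·-2 + 2·4 + 4·-2 + 6·0 = 0

y = (A:3, B:0, C:4, D:0, E:2, F:4, G:6, H:0)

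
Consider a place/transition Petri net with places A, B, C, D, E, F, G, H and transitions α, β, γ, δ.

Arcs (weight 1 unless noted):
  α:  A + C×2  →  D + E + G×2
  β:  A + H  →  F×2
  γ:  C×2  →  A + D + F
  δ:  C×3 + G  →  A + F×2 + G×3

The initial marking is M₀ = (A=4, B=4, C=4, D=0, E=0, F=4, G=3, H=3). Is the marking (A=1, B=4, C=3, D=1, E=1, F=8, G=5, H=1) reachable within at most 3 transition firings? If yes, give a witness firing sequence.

depth 0: 1 marking
depth 1: 5 markings reached so far
depth 2: 12 markings reached so far
depth 3: 19 markings reached so far
target is not among the 19 markings reachable within 3 steps

NO — not reachable within 3 firings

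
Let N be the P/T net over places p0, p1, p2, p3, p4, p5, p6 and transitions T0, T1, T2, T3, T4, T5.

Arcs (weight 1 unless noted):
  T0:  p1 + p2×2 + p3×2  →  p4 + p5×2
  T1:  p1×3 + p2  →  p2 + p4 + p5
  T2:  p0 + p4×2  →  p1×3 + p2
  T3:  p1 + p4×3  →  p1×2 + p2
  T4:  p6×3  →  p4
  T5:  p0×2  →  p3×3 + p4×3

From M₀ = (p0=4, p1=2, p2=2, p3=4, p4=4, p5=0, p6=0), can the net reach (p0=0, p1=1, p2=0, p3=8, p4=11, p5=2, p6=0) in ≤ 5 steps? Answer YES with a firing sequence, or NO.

YES — reachable via ⟨T0, T5, T5⟩ (3 firings)

step 1: fire T0:  (p0=4, p1=2, p2=2, p3=4, p4=4, p5=0, p6=0) → (p0=4, p1=1, p2=0, p3=2, p4=5, p5=2, p6=0)
step 2: fire T5:  (p0=4, p1=1, p2=0, p3=2, p4=5, p5=2, p6=0) → (p0=2, p1=1, p2=0, p3=5, p4=8, p5=2, p6=0)
step 3: fire T5:  (p0=2, p1=1, p2=0, p3=5, p4=8, p5=2, p6=0) → (p0=0, p1=1, p2=0, p3=8, p4=11, p5=2, p6=0)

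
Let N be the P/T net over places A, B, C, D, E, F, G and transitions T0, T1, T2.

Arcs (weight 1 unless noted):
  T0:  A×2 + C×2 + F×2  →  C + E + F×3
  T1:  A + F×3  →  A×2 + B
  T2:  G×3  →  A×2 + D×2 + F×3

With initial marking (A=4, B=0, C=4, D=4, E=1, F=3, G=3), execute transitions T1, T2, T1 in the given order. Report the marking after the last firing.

(A=8, B=2, C=4, D=6, E=1, F=0, G=0)

step 1: fire T1:  (A=4, B=0, C=4, D=4, E=1, F=3, G=3) → (A=5, B=1, C=4, D=4, E=1, F=0, G=3)
step 2: fire T2:  (A=5, B=1, C=4, D=4, E=1, F=0, G=3) → (A=7, B=1, C=4, D=6, E=1, F=3, G=0)
step 3: fire T1:  (A=7, B=1, C=4, D=6, E=1, F=3, G=0) → (A=8, B=2, C=4, D=6, E=1, F=0, G=0)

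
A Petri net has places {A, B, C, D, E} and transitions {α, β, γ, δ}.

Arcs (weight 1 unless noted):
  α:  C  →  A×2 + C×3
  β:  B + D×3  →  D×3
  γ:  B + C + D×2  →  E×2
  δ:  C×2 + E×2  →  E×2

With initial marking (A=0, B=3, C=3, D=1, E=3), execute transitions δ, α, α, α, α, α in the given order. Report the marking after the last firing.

step 1: fire δ:  (A=0, B=3, C=3, D=1, E=3) → (A=0, B=3, C=1, D=1, E=3)
step 2: fire α:  (A=0, B=3, C=1, D=1, E=3) → (A=2, B=3, C=3, D=1, E=3)
step 3: fire α:  (A=2, B=3, C=3, D=1, E=3) → (A=4, B=3, C=5, D=1, E=3)
step 4: fire α:  (A=4, B=3, C=5, D=1, E=3) → (A=6, B=3, C=7, D=1, E=3)
step 5: fire α:  (A=6, B=3, C=7, D=1, E=3) → (A=8, B=3, C=9, D=1, E=3)
step 6: fire α:  (A=8, B=3, C=9, D=1, E=3) → (A=10, B=3, C=11, D=1, E=3)

(A=10, B=3, C=11, D=1, E=3)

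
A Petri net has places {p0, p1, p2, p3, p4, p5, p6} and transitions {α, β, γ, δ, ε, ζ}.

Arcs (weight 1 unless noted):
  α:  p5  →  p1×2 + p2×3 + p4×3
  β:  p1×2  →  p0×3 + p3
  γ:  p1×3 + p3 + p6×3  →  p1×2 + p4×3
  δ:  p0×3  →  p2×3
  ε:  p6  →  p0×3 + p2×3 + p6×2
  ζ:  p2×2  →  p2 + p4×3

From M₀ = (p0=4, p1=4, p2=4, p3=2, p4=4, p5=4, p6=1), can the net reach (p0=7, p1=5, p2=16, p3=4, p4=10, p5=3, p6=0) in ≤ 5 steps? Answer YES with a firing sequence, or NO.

NO — not reachable within 5 firings

depth 0: 1 marking
depth 1: 6 markings reached so far
depth 2: 20 markings reached so far
depth 3: 52 markings reached so far
depth 4: 114 markings reached so far
depth 5: 224 markings reached so far
target is not among the 224 markings reachable within 5 steps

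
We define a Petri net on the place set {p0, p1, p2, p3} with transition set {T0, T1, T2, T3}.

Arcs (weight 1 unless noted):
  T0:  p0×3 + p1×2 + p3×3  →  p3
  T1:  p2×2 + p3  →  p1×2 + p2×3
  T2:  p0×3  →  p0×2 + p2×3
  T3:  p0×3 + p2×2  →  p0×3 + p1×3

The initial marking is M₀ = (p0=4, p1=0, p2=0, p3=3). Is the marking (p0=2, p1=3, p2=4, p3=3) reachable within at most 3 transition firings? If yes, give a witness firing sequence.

YES — reachable via ⟨T2, T3, T2⟩ (3 firings)

step 1: fire T2:  (p0=4, p1=0, p2=0, p3=3) → (p0=3, p1=0, p2=3, p3=3)
step 2: fire T3:  (p0=3, p1=0, p2=3, p3=3) → (p0=3, p1=3, p2=1, p3=3)
step 3: fire T2:  (p0=3, p1=3, p2=1, p3=3) → (p0=2, p1=3, p2=4, p3=3)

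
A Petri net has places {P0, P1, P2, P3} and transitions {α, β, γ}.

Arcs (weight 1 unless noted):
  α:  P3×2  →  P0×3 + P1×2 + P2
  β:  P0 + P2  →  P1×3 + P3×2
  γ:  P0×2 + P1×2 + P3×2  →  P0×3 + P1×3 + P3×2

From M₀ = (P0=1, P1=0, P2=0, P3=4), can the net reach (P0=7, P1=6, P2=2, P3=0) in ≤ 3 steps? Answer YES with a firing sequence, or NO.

depth 0: 1 marking
depth 1: 2 markings reached so far
depth 2: 5 markings reached so far
depth 3: 9 markings reached so far
target is not among the 9 markings reachable within 3 steps

NO — not reachable within 3 firings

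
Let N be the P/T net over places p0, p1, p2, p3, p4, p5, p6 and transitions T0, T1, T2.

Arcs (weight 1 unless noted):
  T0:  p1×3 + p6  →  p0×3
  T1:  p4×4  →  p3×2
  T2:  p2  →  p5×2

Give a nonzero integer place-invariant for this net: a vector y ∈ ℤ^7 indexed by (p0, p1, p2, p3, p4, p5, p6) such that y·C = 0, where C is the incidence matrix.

y = (p0:1, p1:1, p2:0, p3:0, p4:0, p5:0, p6:0)

Incidence matrix C (rows=places, cols=transitions):
       T0   T1   T2
   p0   3    0    0
   p1  -3    0    0
   p2   0    0   -1
   p3   0    2    0
   p4   0   -4    0
   p5   0    0    2
   p6  -1    0    0

Candidate y = [1, 1, 0, 0, 0, 0, 0]; check y·C column-wise:
  col T0: 1·3 + 1·-3 + 0·-1 = 0
  col T1: 1·0 + 1·0 + 0·2 + 0·-4 = 0
  col T2: 1·0 + 1·0 + 0·-1 + 0·2 = 0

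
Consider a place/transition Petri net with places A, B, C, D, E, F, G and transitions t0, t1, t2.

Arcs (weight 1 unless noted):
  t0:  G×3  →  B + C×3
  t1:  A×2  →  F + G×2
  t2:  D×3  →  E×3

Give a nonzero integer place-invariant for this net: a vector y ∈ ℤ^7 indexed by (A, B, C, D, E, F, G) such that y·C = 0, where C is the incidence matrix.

Incidence matrix C (rows=places, cols=transitions):
       t0   t1   t2
    A   0   -2    0
    B   1    0    0
    C   3    0    0
    D   0    0   -3
    E   0    0    3
    F   0    1    0
    G  -3    2    0

Candidate y = [0, 3, -1, 0, 0, 0, 0]; check y·C column-wise:
  col t0: 3·1 + -1·3 + 0·-3 = 0
  col t1: 0·-2 + 3·0 + -1·0 + 0·1 + 0·2 = 0
  col t2: 3·0 + -1·0 + 0·-3 + 0·3 = 0

y = (A:0, B:3, C:-1, D:0, E:0, F:0, G:0)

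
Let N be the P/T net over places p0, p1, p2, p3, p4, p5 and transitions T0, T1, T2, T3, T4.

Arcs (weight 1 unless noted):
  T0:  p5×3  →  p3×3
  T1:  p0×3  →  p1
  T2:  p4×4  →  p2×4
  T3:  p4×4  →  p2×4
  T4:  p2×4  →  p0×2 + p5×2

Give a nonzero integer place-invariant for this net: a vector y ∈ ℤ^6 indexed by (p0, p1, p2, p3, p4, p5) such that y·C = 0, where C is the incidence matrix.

Incidence matrix C (rows=places, cols=transitions):
       T0   T1   T2   T3   T4
   p0   0   -3    0    0    2
   p1   0    1    0    0    0
   p2   0    0    4    4   -4
   p3   3    0    0    0    0
   p4   0    0   -4   -4    0
   p5  -3    0    0    0    2

Candidate y = [2, 6, 1, 0, 1, 0]; check y·C column-wise:
  col T0: 2·0 + 6·0 + 1·0 + 0·3 + 1·0 + 0·-3 = 0
  col T1: 2·-3 + 6·1 + 1·0 + 1·0 = 0
  col T2: 2·0 + 6·0 + 1·4 + 1·-4 = 0
  col T3: 2·0 + 6·0 + 1·4 + 1·-4 = 0
  col T4: 2·2 + 6·0 + 1·-4 + 1·0 + 0·2 = 0

y = (p0:2, p1:6, p2:1, p3:0, p4:1, p5:0)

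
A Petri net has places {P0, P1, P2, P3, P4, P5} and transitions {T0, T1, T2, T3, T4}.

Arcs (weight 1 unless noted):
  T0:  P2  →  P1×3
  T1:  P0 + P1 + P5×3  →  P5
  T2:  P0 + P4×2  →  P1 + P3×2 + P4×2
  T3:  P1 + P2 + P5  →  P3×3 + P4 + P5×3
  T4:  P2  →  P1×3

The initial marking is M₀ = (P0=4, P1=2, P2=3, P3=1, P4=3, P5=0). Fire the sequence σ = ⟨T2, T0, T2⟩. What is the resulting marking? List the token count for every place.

step 1: fire T2:  (P0=4, P1=2, P2=3, P3=1, P4=3, P5=0) → (P0=3, P1=3, P2=3, P3=3, P4=3, P5=0)
step 2: fire T0:  (P0=3, P1=3, P2=3, P3=3, P4=3, P5=0) → (P0=3, P1=6, P2=2, P3=3, P4=3, P5=0)
step 3: fire T2:  (P0=3, P1=6, P2=2, P3=3, P4=3, P5=0) → (P0=2, P1=7, P2=2, P3=5, P4=3, P5=0)

(P0=2, P1=7, P2=2, P3=5, P4=3, P5=0)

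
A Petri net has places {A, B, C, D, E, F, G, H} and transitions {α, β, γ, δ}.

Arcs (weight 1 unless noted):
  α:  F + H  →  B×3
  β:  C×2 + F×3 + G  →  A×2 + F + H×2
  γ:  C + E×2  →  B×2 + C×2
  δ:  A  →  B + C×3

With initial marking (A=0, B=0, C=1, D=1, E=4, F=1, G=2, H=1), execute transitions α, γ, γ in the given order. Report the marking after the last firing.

(A=0, B=7, C=3, D=1, E=0, F=0, G=2, H=0)

step 1: fire α:  (A=0, B=0, C=1, D=1, E=4, F=1, G=2, H=1) → (A=0, B=3, C=1, D=1, E=4, F=0, G=2, H=0)
step 2: fire γ:  (A=0, B=3, C=1, D=1, E=4, F=0, G=2, H=0) → (A=0, B=5, C=2, D=1, E=2, F=0, G=2, H=0)
step 3: fire γ:  (A=0, B=5, C=2, D=1, E=2, F=0, G=2, H=0) → (A=0, B=7, C=3, D=1, E=0, F=0, G=2, H=0)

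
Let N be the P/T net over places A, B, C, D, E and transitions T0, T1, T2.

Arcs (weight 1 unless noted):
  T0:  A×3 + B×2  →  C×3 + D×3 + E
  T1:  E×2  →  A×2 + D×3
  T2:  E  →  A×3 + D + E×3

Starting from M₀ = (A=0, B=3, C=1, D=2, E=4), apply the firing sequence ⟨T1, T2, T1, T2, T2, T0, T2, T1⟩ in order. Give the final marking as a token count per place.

(A=15, B=1, C=4, D=18, E=7)

step 1: fire T1:  (A=0, B=3, C=1, D=2, E=4) → (A=2, B=3, C=1, D=5, E=2)
step 2: fire T2:  (A=2, B=3, C=1, D=5, E=2) → (A=5, B=3, C=1, D=6, E=4)
step 3: fire T1:  (A=5, B=3, C=1, D=6, E=4) → (A=7, B=3, C=1, D=9, E=2)
step 4: fire T2:  (A=7, B=3, C=1, D=9, E=2) → (A=10, B=3, C=1, D=10, E=4)
step 5: fire T2:  (A=10, B=3, C=1, D=10, E=4) → (A=13, B=3, C=1, D=11, E=6)
step 6: fire T0:  (A=13, B=3, C=1, D=11, E=6) → (A=10, B=1, C=4, D=14, E=7)
step 7: fire T2:  (A=10, B=1, C=4, D=14, E=7) → (A=13, B=1, C=4, D=15, E=9)
step 8: fire T1:  (A=13, B=1, C=4, D=15, E=9) → (A=15, B=1, C=4, D=18, E=7)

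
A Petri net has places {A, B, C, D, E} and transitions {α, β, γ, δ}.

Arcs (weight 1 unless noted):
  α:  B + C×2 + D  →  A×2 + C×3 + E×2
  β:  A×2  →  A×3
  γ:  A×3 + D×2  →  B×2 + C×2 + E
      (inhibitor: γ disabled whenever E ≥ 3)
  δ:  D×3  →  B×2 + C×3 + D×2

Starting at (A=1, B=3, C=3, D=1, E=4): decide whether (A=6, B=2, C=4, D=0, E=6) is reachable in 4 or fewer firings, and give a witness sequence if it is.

step 1: fire α:  (A=1, B=3, C=3, D=1, E=4) → (A=3, B=2, C=4, D=0, E=6)
step 2: fire β:  (A=3, B=2, C=4, D=0, E=6) → (A=4, B=2, C=4, D=0, E=6)
step 3: fire β:  (A=4, B=2, C=4, D=0, E=6) → (A=5, B=2, C=4, D=0, E=6)
step 4: fire β:  (A=5, B=2, C=4, D=0, E=6) → (A=6, B=2, C=4, D=0, E=6)

YES — reachable via ⟨α, β, β, β⟩ (4 firings)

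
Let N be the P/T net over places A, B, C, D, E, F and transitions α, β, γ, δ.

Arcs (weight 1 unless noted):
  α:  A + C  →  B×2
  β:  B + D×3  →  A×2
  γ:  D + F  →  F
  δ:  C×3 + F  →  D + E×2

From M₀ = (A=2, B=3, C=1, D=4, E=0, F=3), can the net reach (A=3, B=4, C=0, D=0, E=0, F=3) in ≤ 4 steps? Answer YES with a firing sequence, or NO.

YES — reachable via ⟨α, β, γ⟩ (3 firings)

step 1: fire α:  (A=2, B=3, C=1, D=4, E=0, F=3) → (A=1, B=5, C=0, D=4, E=0, F=3)
step 2: fire β:  (A=1, B=5, C=0, D=4, E=0, F=3) → (A=3, B=4, C=0, D=1, E=0, F=3)
step 3: fire γ:  (A=3, B=4, C=0, D=1, E=0, F=3) → (A=3, B=4, C=0, D=0, E=0, F=3)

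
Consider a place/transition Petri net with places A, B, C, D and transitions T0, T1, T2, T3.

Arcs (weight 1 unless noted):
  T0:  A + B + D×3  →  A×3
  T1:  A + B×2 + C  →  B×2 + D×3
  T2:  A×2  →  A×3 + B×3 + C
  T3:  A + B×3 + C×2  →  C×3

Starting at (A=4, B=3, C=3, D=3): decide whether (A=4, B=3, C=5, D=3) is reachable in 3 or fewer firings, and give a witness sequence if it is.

step 1: fire T2:  (A=4, B=3, C=3, D=3) → (A=5, B=6, C=4, D=3)
step 2: fire T3:  (A=5, B=6, C=4, D=3) → (A=4, B=3, C=5, D=3)

YES — reachable via ⟨T2, T3⟩ (2 firings)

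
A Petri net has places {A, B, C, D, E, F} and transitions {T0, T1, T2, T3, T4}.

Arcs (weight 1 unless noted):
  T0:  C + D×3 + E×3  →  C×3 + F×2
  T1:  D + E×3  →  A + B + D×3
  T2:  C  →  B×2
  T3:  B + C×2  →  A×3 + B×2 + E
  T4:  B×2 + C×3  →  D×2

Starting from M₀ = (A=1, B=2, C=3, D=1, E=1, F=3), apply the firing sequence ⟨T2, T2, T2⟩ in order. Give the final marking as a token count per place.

(A=1, B=8, C=0, D=1, E=1, F=3)

step 1: fire T2:  (A=1, B=2, C=3, D=1, E=1, F=3) → (A=1, B=4, C=2, D=1, E=1, F=3)
step 2: fire T2:  (A=1, B=4, C=2, D=1, E=1, F=3) → (A=1, B=6, C=1, D=1, E=1, F=3)
step 3: fire T2:  (A=1, B=6, C=1, D=1, E=1, F=3) → (A=1, B=8, C=0, D=1, E=1, F=3)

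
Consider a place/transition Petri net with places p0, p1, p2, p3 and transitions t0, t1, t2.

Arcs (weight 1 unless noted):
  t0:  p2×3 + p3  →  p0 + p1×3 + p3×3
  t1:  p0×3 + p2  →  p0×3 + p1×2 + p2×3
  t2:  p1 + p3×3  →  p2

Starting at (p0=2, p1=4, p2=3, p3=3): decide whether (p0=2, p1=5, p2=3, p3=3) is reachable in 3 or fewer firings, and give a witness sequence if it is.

depth 0: 1 marking
depth 1: 3 markings reached so far
depth 2: 4 markings reached so far
depth 3: 5 markings reached so far
target is not among the 5 markings reachable within 3 steps

NO — not reachable within 3 firings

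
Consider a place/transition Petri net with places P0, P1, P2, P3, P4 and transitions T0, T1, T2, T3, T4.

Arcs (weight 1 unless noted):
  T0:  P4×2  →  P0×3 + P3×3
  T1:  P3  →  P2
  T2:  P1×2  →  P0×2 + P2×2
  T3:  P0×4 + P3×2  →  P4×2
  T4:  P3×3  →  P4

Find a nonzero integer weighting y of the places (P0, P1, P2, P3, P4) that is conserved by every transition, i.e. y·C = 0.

Incidence matrix C (rows=places, cols=transitions):
       T0   T1   T2   T3   T4
   P0   3    0    2   -4    0
   P1   0    0   -2    0    0
   P2   0    1    2    0    0
   P3   3   -1    0   -2   -3
   P4  -2    0    0    2    1

Candidate y = [1, 2, 1, 1, 3]; check y·C column-wise:
  col T0: 1·3 + 2·0 + 1·0 + 1·3 + 3·-2 = 0
  col T1: 1·0 + 2·0 + 1·1 + 1·-1 + 3·0 = 0
  col T2: 1·2 + 2·-2 + 1·2 + 1·0 + 3·0 = 0
  col T3: 1·-4 + 2·0 + 1·0 + 1·-2 + 3·2 = 0
  col T4: 1·0 + 2·0 + 1·0 + 1·-3 + 3·1 = 0

y = (P0:1, P1:2, P2:1, P3:1, P4:3)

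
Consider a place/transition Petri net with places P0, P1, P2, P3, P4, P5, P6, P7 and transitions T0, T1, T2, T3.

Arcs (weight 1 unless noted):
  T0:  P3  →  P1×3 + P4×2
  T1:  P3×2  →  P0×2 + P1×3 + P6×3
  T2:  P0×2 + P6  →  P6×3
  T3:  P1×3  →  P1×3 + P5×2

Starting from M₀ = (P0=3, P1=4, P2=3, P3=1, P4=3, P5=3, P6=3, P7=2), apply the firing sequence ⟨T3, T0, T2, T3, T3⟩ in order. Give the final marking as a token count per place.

(P0=1, P1=7, P2=3, P3=0, P4=5, P5=9, P6=5, P7=2)

step 1: fire T3:  (P0=3, P1=4, P2=3, P3=1, P4=3, P5=3, P6=3, P7=2) → (P0=3, P1=4, P2=3, P3=1, P4=3, P5=5, P6=3, P7=2)
step 2: fire T0:  (P0=3, P1=4, P2=3, P3=1, P4=3, P5=5, P6=3, P7=2) → (P0=3, P1=7, P2=3, P3=0, P4=5, P5=5, P6=3, P7=2)
step 3: fire T2:  (P0=3, P1=7, P2=3, P3=0, P4=5, P5=5, P6=3, P7=2) → (P0=1, P1=7, P2=3, P3=0, P4=5, P5=5, P6=5, P7=2)
step 4: fire T3:  (P0=1, P1=7, P2=3, P3=0, P4=5, P5=5, P6=5, P7=2) → (P0=1, P1=7, P2=3, P3=0, P4=5, P5=7, P6=5, P7=2)
step 5: fire T3:  (P0=1, P1=7, P2=3, P3=0, P4=5, P5=7, P6=5, P7=2) → (P0=1, P1=7, P2=3, P3=0, P4=5, P5=9, P6=5, P7=2)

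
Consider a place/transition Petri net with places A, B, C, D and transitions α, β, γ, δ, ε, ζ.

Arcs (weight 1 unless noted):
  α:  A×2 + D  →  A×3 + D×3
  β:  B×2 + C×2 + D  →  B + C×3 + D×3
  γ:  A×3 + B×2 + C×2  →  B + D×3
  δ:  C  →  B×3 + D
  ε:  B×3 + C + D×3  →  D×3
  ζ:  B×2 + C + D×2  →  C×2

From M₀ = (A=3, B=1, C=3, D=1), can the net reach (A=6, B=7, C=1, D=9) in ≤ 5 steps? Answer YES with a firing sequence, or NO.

YES — reachable via ⟨α, α, α, δ, δ⟩ (5 firings)

step 1: fire α:  (A=3, B=1, C=3, D=1) → (A=4, B=1, C=3, D=3)
step 2: fire α:  (A=4, B=1, C=3, D=3) → (A=5, B=1, C=3, D=5)
step 3: fire α:  (A=5, B=1, C=3, D=5) → (A=6, B=1, C=3, D=7)
step 4: fire δ:  (A=6, B=1, C=3, D=7) → (A=6, B=4, C=2, D=8)
step 5: fire δ:  (A=6, B=4, C=2, D=8) → (A=6, B=7, C=1, D=9)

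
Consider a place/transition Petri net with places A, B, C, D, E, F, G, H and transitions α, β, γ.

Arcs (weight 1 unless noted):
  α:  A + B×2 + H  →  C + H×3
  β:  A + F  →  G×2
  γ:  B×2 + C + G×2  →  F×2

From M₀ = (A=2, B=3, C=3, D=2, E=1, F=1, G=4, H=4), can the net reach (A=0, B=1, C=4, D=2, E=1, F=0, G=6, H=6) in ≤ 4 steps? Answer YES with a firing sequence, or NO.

step 1: fire α:  (A=2, B=3, C=3, D=2, E=1, F=1, G=4, H=4) → (A=1, B=1, C=4, D=2, E=1, F=1, G=4, H=6)
step 2: fire β:  (A=1, B=1, C=4, D=2, E=1, F=1, G=4, H=6) → (A=0, B=1, C=4, D=2, E=1, F=0, G=6, H=6)

YES — reachable via ⟨α, β⟩ (2 firings)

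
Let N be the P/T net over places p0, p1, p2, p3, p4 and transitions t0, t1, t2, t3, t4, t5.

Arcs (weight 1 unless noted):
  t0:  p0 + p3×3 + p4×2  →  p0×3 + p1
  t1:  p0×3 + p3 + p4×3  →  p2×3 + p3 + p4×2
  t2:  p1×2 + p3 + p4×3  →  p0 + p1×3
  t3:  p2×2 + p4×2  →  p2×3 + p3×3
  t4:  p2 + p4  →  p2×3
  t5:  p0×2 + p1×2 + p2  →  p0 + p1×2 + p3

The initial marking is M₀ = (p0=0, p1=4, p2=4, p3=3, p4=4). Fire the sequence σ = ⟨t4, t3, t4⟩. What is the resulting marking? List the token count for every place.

step 1: fire t4:  (p0=0, p1=4, p2=4, p3=3, p4=4) → (p0=0, p1=4, p2=6, p3=3, p4=3)
step 2: fire t3:  (p0=0, p1=4, p2=6, p3=3, p4=3) → (p0=0, p1=4, p2=7, p3=6, p4=1)
step 3: fire t4:  (p0=0, p1=4, p2=7, p3=6, p4=1) → (p0=0, p1=4, p2=9, p3=6, p4=0)

(p0=0, p1=4, p2=9, p3=6, p4=0)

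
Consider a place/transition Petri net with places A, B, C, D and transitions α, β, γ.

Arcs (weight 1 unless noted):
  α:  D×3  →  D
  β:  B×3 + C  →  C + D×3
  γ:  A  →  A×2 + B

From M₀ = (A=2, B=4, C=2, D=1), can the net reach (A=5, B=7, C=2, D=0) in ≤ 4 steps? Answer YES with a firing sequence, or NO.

depth 0: 1 marking
depth 1: 3 markings reached so far
depth 2: 6 markings reached so far
depth 3: 9 markings reached so far
depth 4: 13 markings reached so far
target is not among the 13 markings reachable within 4 steps

NO — not reachable within 4 firings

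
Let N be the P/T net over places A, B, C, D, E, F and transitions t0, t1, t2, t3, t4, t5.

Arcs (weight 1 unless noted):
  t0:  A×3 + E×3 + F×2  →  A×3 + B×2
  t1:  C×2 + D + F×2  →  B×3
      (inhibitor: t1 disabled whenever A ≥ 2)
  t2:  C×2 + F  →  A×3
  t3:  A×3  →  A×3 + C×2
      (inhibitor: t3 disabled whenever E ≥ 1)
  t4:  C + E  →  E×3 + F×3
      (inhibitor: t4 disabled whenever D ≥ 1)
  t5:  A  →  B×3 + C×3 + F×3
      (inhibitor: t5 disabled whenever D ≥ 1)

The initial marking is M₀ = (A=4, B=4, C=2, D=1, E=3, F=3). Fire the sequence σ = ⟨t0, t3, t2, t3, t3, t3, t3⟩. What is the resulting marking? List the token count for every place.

(A=7, B=6, C=10, D=1, E=0, F=0)

step 1: fire t0:  (A=4, B=4, C=2, D=1, E=3, F=3) → (A=4, B=6, C=2, D=1, E=0, F=1)
step 2: fire t3:  (A=4, B=6, C=2, D=1, E=0, F=1) → (A=4, B=6, C=4, D=1, E=0, F=1)
step 3: fire t2:  (A=4, B=6, C=4, D=1, E=0, F=1) → (A=7, B=6, C=2, D=1, E=0, F=0)
step 4: fire t3:  (A=7, B=6, C=2, D=1, E=0, F=0) → (A=7, B=6, C=4, D=1, E=0, F=0)
step 5: fire t3:  (A=7, B=6, C=4, D=1, E=0, F=0) → (A=7, B=6, C=6, D=1, E=0, F=0)
step 6: fire t3:  (A=7, B=6, C=6, D=1, E=0, F=0) → (A=7, B=6, C=8, D=1, E=0, F=0)
step 7: fire t3:  (A=7, B=6, C=8, D=1, E=0, F=0) → (A=7, B=6, C=10, D=1, E=0, F=0)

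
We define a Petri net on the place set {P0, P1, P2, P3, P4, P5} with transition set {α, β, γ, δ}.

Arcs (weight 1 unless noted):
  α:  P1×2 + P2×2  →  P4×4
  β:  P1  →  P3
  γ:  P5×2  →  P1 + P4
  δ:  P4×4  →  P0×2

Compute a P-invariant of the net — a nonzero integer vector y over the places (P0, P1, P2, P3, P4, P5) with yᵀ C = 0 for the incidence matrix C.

Incidence matrix C (rows=places, cols=transitions):
        α    β    γ    δ
   P0   0    0    0    2
   P1  -2   -1    1    0
   P2  -2    0    0    0
   P3   0    1    0    0
   P4   4    0    1   -4
   P5   0    0   -2    0

Candidate y = [2, -1, 3, -1, 1, 0]; check y·C column-wise:
  col α: 2·0 + -1·-2 + 3·-2 + -1·0 + 1·4 = 0
  col β: 2·0 + -1·-1 + 3·0 + -1·1 + 1·0 = 0
  col γ: 2·0 + -1·1 + 3·0 + -1·0 + 1·1 + 0·-2 = 0
  col δ: 2·2 + -1·0 + 3·0 + -1·0 + 1·-4 = 0

y = (P0:2, P1:-1, P2:3, P3:-1, P4:1, P5:0)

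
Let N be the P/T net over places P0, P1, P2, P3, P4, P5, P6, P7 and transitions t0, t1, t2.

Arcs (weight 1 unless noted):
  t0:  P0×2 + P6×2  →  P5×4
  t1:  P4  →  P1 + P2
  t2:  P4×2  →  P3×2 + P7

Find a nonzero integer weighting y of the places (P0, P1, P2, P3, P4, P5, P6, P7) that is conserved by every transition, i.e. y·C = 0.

y = (P0:0, P1:1, P2:-1, P3:0, P4:0, P5:0, P6:0, P7:0)

Incidence matrix C (rows=places, cols=transitions):
       t0   t1   t2
   P0  -2    0    0
   P1   0    1    0
   P2   0    1    0
   P3   0    0    2
   P4   0   -1   -2
   P5   4    0    0
   P6  -2    0    0
   P7   0    0    1

Candidate y = [0, 1, -1, 0, 0, 0, 0, 0]; check y·C column-wise:
  col t0: 0·-2 + 1·0 + -1·0 + 0·4 + 0·-2 = 0
  col t1: 1·1 + -1·1 + 0·-1 = 0
  col t2: 1·0 + -1·0 + 0·2 + 0·-2 + 0·1 = 0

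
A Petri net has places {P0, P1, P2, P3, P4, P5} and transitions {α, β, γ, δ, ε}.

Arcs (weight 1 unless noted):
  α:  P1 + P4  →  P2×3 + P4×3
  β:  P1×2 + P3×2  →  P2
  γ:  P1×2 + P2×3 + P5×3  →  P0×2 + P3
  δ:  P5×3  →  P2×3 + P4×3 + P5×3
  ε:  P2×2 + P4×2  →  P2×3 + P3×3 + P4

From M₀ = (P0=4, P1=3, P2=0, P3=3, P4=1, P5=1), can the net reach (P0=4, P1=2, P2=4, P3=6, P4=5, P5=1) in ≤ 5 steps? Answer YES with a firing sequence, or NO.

NO — not reachable within 5 firings

depth 0: 1 marking
depth 1: 3 markings reached so far
depth 2: 6 markings reached so far
depth 3: 10 markings reached so far
depth 4: 13 markings reached so far
depth 5: 15 markings reached so far
target is not among the 15 markings reachable within 5 steps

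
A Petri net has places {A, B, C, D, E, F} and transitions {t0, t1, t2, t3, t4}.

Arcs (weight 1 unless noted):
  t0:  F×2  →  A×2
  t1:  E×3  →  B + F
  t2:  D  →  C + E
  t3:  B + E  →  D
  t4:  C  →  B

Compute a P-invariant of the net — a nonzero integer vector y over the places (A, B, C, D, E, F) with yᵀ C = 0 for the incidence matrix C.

y = (A:0, B:3, C:3, D:4, E:1, F:0)

Incidence matrix C (rows=places, cols=transitions):
       t0   t1   t2   t3   t4
    A   2    0    0    0    0
    B   0    1    0   -1    1
    C   0    0    1    0   -1
    D   0    0   -1    1    0
    E   0   -3    1   -1    0
    F  -2    1    0    0    0

Candidate y = [0, 3, 3, 4, 1, 0]; check y·C column-wise:
  col t0: 0·2 + 3·0 + 3·0 + 4·0 + 1·0 + 0·-2 = 0
  col t1: 3·1 + 3·0 + 4·0 + 1·-3 + 0·1 = 0
  col t2: 3·0 + 3·1 + 4·-1 + 1·1 = 0
  col t3: 3·-1 + 3·0 + 4·1 + 1·-1 = 0
  col t4: 3·1 + 3·-1 + 4·0 + 1·0 = 0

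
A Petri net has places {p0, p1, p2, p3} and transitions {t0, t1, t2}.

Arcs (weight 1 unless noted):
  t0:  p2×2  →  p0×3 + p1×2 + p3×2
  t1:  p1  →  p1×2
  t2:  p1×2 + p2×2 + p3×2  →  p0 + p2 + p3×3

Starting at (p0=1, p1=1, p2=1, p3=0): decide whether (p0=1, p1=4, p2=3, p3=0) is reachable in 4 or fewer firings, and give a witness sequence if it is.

depth 0: 1 marking
depth 1: 2 markings reached so far
depth 2: 3 markings reached so far
depth 3: 4 markings reached so far
depth 4: 5 markings reached so far
target is not among the 5 markings reachable within 4 steps

NO — not reachable within 4 firings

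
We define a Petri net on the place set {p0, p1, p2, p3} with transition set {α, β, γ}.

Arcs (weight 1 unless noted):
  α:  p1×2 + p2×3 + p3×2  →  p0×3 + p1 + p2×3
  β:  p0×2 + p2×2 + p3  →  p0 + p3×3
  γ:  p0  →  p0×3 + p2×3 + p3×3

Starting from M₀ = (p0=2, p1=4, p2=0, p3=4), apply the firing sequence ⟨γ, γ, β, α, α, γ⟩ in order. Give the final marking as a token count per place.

(p0=13, p1=2, p2=7, p3=11)

step 1: fire γ:  (p0=2, p1=4, p2=0, p3=4) → (p0=4, p1=4, p2=3, p3=7)
step 2: fire γ:  (p0=4, p1=4, p2=3, p3=7) → (p0=6, p1=4, p2=6, p3=10)
step 3: fire β:  (p0=6, p1=4, p2=6, p3=10) → (p0=5, p1=4, p2=4, p3=12)
step 4: fire α:  (p0=5, p1=4, p2=4, p3=12) → (p0=8, p1=3, p2=4, p3=10)
step 5: fire α:  (p0=8, p1=3, p2=4, p3=10) → (p0=11, p1=2, p2=4, p3=8)
step 6: fire γ:  (p0=11, p1=2, p2=4, p3=8) → (p0=13, p1=2, p2=7, p3=11)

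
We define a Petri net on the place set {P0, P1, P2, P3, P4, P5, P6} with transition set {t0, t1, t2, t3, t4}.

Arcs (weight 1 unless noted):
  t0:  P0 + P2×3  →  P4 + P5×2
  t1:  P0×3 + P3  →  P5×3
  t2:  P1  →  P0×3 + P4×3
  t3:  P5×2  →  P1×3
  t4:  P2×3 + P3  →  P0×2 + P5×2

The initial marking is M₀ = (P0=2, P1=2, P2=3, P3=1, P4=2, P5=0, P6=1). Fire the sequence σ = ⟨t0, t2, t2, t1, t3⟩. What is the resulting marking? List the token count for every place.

step 1: fire t0:  (P0=2, P1=2, P2=3, P3=1, P4=2, P5=0, P6=1) → (P0=1, P1=2, P2=0, P3=1, P4=3, P5=2, P6=1)
step 2: fire t2:  (P0=1, P1=2, P2=0, P3=1, P4=3, P5=2, P6=1) → (P0=4, P1=1, P2=0, P3=1, P4=6, P5=2, P6=1)
step 3: fire t2:  (P0=4, P1=1, P2=0, P3=1, P4=6, P5=2, P6=1) → (P0=7, P1=0, P2=0, P3=1, P4=9, P5=2, P6=1)
step 4: fire t1:  (P0=7, P1=0, P2=0, P3=1, P4=9, P5=2, P6=1) → (P0=4, P1=0, P2=0, P3=0, P4=9, P5=5, P6=1)
step 5: fire t3:  (P0=4, P1=0, P2=0, P3=0, P4=9, P5=5, P6=1) → (P0=4, P1=3, P2=0, P3=0, P4=9, P5=3, P6=1)

(P0=4, P1=3, P2=0, P3=0, P4=9, P5=3, P6=1)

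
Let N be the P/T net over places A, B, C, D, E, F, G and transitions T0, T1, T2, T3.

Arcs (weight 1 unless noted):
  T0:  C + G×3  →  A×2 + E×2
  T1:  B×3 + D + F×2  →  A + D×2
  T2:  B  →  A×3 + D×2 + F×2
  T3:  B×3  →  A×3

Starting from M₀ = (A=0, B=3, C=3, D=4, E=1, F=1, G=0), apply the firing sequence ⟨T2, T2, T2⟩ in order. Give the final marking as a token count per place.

step 1: fire T2:  (A=0, B=3, C=3, D=4, E=1, F=1, G=0) → (A=3, B=2, C=3, D=6, E=1, F=3, G=0)
step 2: fire T2:  (A=3, B=2, C=3, D=6, E=1, F=3, G=0) → (A=6, B=1, C=3, D=8, E=1, F=5, G=0)
step 3: fire T2:  (A=6, B=1, C=3, D=8, E=1, F=5, G=0) → (A=9, B=0, C=3, D=10, E=1, F=7, G=0)

(A=9, B=0, C=3, D=10, E=1, F=7, G=0)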